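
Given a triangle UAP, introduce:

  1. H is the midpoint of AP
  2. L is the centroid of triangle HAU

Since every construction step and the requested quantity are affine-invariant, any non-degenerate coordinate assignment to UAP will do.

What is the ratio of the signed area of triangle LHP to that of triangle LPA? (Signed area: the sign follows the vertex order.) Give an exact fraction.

[LHP]:[LPA] = -1/2

Assign U = (0, 0), A = (1, 0), P = (0, 1) — the answer is frame-independent, so this choice is without loss of generality.
1. H is the midpoint of AP ⇒ H = (1/2, 1/2)
2. L is the centroid of triangle HAU ⇒ L = (1/2, 1/6)
2·[LHP] = 1/6, 2·[LPA] = -1/3
[LHP]:[LPA] = 1/6:-1/3 = -1/2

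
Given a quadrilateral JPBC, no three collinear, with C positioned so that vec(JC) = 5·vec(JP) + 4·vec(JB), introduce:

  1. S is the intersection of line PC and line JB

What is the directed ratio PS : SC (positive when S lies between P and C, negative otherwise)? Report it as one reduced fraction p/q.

Work in coordinates with J = (0, 0), P = (1, 0), B = (0, 1), C = (5, 4).
1. S is the intersection of line PC and line JB ⇒ S = (0, -1)
S = P + t·(C−P) with t = -1/4, so PS:SC = t:(1−t) = -1/4:5/4

PS:SC = -1/5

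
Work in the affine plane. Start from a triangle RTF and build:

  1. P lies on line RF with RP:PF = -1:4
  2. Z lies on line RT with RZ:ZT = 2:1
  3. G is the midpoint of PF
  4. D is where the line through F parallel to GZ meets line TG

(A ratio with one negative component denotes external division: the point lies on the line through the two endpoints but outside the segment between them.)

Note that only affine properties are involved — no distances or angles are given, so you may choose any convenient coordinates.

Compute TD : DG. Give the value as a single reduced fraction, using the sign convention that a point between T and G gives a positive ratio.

TD:DG = -3/4

Choose coordinates R = (0, 0), T = (1, 0), F = (0, 1).
1. P lies on line RF with RP:PF = -1:4 ⇒ P = (0, -1/3)
2. Z lies on line RT with RZ:ZT = 2:1 ⇒ Z = (2/3, 0)
3. G is the midpoint of PF ⇒ G = (0, 1/3)
4. D is where the line through F parallel to GZ meets line TG ⇒ D = (4, -1)
D = T + t·(G−T) with t = -3, so TD:DG = t:(1−t) = -3:4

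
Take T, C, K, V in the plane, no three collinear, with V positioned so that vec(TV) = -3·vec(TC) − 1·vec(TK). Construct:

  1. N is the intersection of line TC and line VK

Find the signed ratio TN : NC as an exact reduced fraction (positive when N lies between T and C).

TN:NC = -3/5

Choose coordinates T = (0, 0), C = (1, 0), K = (0, 1), V = (-3, -1).
1. N is the intersection of line TC and line VK ⇒ N = (-3/2, 0)
N = T + t·(C−T) with t = -3/2, so TN:NC = t:(1−t) = -3/2:5/2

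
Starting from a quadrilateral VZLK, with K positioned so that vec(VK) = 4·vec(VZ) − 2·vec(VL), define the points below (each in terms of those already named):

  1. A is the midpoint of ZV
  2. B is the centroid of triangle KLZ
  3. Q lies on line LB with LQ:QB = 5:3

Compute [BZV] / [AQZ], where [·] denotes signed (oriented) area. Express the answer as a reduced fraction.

Work in coordinates with V = (0, 0), Z = (1, 0), L = (0, 1), K = (4, -2).
1. A is the midpoint of ZV ⇒ A = (1/2, 0)
2. B is the centroid of triangle KLZ ⇒ B = (5/3, -1/3)
3. Q lies on line LB with LQ:QB = 5:3 ⇒ Q = (25/24, 1/6)
2·[BZV] = 1/3, 2·[AQZ] = -1/12
[BZV]:[AQZ] = 1/3:-1/12 = -4

[BZV]:[AQZ] = -4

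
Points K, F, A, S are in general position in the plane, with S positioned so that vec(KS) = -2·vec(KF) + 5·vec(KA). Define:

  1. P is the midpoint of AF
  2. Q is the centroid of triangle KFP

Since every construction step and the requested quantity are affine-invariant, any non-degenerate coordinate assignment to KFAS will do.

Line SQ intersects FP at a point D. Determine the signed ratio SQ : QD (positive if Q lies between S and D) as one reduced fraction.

Set K = (0, 0), F = (1, 0), A = (0, 1), S = (-2, 5); any affine frame gives the same invariant.
1. P is the midpoint of AF ⇒ P = (1/2, 1/2)
2. Q is the centroid of triangle KFP ⇒ Q = (1/2, 1/6)
line SQ meets FP at D = (1/7, 6/7)
Q = S + t·(D−S) with t = 7/6, so SQ:QD = 7/6:-1/6

SQ:QD = -7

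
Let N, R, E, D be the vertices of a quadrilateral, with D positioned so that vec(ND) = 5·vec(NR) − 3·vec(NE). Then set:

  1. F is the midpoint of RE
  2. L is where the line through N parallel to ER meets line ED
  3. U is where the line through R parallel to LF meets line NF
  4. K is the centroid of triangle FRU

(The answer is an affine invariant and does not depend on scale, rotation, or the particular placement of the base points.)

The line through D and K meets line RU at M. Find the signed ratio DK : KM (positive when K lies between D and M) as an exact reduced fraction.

DK:KM = 8

Set N = (0, 0), R = (1, 0), E = (0, 1), D = (5, -3); any affine frame gives the same invariant.
1. F is the midpoint of RE ⇒ F = (1/2, 1/2)
2. L is where the line through N parallel to ER meets line ED ⇒ L = (-5, 5)
3. U is where the line through R parallel to LF meets line NF ⇒ U = (9/20, 9/20)
4. K is the centroid of triangle FRU ⇒ K = (13/20, 19/60)
line DK meets RU at M = (17/160, 117/160)
K = D + t·(M−D) with t = 8/9, so DK:KM = 8/9:1/9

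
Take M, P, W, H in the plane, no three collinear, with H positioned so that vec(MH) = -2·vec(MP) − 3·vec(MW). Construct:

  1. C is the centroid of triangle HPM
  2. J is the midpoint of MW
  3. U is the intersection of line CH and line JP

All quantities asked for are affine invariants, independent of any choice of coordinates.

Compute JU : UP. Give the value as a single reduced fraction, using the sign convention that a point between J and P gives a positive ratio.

JU:UP = 11/6

Set M = (0, 0), P = (1, 0), W = (0, 1), H = (-2, -3); any affine frame gives the same invariant.
1. C is the centroid of triangle HPM ⇒ C = (-1/3, -1)
2. J is the midpoint of MW ⇒ J = (0, 1/2)
3. U is the intersection of line CH and line JP ⇒ U = (11/17, 3/17)
U = J + t·(P−J) with t = 11/17, so JU:UP = t:(1−t) = 11/17:6/17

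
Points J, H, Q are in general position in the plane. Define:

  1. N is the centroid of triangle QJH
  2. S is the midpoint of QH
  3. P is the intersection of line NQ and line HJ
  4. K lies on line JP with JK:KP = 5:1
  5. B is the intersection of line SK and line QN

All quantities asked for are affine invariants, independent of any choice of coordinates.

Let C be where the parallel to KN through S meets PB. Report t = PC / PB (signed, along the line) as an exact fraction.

t = -4

Choose coordinates J = (0, 0), H = (1, 0), Q = (0, 1).
1. N is the centroid of triangle QJH ⇒ N = (1/3, 1/3)
2. S is the midpoint of QH ⇒ S = (1/2, 1/2)
3. P is the intersection of line NQ and line HJ ⇒ P = (1/2, 0)
4. K lies on line JP with JK:KP = 5:1 ⇒ K = (5/12, 0)
5. B is the intersection of line SK and line QN ⇒ B = (7/16, 1/8)
through S parallel to KN: direction (-1/12, 1/3); meets PB at C = (3/4, -1/2)
C = P + t·(B−P) with t = -4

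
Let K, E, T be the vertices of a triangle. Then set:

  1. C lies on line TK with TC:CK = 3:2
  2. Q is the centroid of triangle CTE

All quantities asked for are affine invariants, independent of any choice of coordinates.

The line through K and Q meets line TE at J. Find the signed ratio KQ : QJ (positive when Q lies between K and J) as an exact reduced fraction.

KQ:QJ = 4

Set K = (0, 0), E = (1, 0), T = (0, 1); any affine frame gives the same invariant.
1. C lies on line TK with TC:CK = 3:2 ⇒ C = (0, 2/5)
2. Q is the centroid of triangle CTE ⇒ Q = (1/3, 7/15)
line KQ meets TE at J = (5/12, 7/12)
Q = K + t·(J−K) with t = 4/5, so KQ:QJ = 4/5:1/5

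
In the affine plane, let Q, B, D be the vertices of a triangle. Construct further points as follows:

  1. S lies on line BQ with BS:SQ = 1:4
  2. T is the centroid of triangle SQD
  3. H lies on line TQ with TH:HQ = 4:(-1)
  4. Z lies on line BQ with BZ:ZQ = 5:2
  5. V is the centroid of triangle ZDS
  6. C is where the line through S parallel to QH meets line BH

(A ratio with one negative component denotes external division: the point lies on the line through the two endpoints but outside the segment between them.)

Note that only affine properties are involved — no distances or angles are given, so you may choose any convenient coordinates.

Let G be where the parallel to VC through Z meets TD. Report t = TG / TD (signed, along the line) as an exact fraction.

Set Q = (0, 0), B = (1, 0), D = (0, 1); any affine frame gives the same invariant.
1. S lies on line BQ with BS:SQ = 1:4 ⇒ S = (4/5, 0)
2. T is the centroid of triangle SQD ⇒ T = (4/15, 1/3)
3. H lies on line TQ with TH:HQ = 4:(-1) ⇒ H = (-4/45, -1/9)
4. Z lies on line BQ with BZ:ZQ = 5:2 ⇒ Z = (2/7, 0)
5. V is the centroid of triangle ZDS ⇒ V = (38/105, 1/3)
6. C is where the line through S parallel to QH meets line BH ⇒ C = (176/225, -1/45)
through Z parallel to VC: direction (662/1575, -16/45); meets TD at G = (502/1095, -32/219)
G = T + t·(D−T) with t = -105/146

t = -105/146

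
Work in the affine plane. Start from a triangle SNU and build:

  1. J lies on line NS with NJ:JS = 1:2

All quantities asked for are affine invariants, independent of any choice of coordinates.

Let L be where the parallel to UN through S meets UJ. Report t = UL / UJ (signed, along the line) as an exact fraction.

Choose coordinates S = (0, 0), N = (1, 0), U = (0, 1).
1. J lies on line NS with NJ:JS = 1:2 ⇒ J = (2/3, 0)
through S parallel to UN: direction (1, -1); meets UJ at L = (2, -2)
L = U + t·(J−U) with t = 3

t = 3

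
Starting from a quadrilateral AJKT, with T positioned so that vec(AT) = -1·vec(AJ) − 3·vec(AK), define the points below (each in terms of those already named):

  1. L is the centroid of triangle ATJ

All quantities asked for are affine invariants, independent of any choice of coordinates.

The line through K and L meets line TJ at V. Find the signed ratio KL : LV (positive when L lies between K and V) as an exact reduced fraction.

Choose coordinates A = (0, 0), J = (1, 0), K = (0, 1), T = (-1, -3).
1. L is the centroid of triangle ATJ ⇒ L = (0, -1)
line KL meets TJ at V = (0, -3/2)
L = K + t·(V−K) with t = 4/5, so KL:LV = 4/5:1/5

KL:LV = 4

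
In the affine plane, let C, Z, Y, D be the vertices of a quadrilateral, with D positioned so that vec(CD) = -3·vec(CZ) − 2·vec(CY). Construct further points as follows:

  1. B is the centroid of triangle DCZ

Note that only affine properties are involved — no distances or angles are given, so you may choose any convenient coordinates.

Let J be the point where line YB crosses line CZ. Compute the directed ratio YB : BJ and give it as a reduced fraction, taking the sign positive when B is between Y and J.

YB:BJ = -5/2

Assign C = (0, 0), Z = (1, 0), Y = (0, 1), D = (-3, -2) — the answer is frame-independent, so this choice is without loss of generality.
1. B is the centroid of triangle DCZ ⇒ B = (-2/3, -2/3)
line YB meets CZ at J = (-2/5, 0)
B = Y + t·(J−Y) with t = 5/3, so YB:BJ = 5/3:-2/3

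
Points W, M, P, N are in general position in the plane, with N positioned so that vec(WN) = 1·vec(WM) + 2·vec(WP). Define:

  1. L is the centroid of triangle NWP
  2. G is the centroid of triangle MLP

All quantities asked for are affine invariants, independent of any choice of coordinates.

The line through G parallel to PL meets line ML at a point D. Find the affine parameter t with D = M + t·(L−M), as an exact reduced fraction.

t = 2/3

Assign W = (0, 0), M = (1, 0), P = (0, 1), N = (1, 2) — the answer is frame-independent, so this choice is without loss of generality.
1. L is the centroid of triangle NWP ⇒ L = (1/3, 1)
2. G is the centroid of triangle MLP ⇒ G = (4/9, 2/3)
through G parallel to PL: direction (1/3, 0); meets ML at D = (5/9, 2/3)
D = M + t·(L−M) with t = 2/3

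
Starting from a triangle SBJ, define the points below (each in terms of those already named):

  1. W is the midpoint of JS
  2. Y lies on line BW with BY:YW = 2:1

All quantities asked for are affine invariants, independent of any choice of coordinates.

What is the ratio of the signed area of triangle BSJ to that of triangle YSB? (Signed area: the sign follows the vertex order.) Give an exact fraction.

[BSJ]:[YSB] = -3

Choose coordinates S = (0, 0), B = (1, 0), J = (0, 1).
1. W is the midpoint of JS ⇒ W = (0, 1/2)
2. Y lies on line BW with BY:YW = 2:1 ⇒ Y = (1/3, 1/3)
2·[BSJ] = -1, 2·[YSB] = 1/3
[BSJ]:[YSB] = -1:1/3 = -3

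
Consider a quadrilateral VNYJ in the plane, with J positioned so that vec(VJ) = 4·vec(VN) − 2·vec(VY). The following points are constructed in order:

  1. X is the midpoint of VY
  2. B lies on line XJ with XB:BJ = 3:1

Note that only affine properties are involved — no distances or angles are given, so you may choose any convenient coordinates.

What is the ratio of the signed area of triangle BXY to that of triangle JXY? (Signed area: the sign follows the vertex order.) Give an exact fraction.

[BXY]:[JXY] = 3/4

Work in coordinates with V = (0, 0), N = (1, 0), Y = (0, 1), J = (4, -2).
1. X is the midpoint of VY ⇒ X = (0, 1/2)
2. B lies on line XJ with XB:BJ = 3:1 ⇒ B = (3, -11/8)
2·[BXY] = -3/2, 2·[JXY] = -2
[BXY]:[JXY] = -3/2:-2 = 3/4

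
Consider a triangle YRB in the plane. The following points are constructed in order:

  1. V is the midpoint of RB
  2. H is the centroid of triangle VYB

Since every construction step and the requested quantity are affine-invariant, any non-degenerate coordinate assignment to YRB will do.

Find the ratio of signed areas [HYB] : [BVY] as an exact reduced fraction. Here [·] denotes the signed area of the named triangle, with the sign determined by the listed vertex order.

Work in coordinates with Y = (0, 0), R = (1, 0), B = (0, 1).
1. V is the midpoint of RB ⇒ V = (1/2, 1/2)
2. H is the centroid of triangle VYB ⇒ H = (1/6, 1/2)
2·[HYB] = -1/6, 2·[BVY] = -1/2
[HYB]:[BVY] = -1/6:-1/2 = 1/3

[HYB]:[BVY] = 1/3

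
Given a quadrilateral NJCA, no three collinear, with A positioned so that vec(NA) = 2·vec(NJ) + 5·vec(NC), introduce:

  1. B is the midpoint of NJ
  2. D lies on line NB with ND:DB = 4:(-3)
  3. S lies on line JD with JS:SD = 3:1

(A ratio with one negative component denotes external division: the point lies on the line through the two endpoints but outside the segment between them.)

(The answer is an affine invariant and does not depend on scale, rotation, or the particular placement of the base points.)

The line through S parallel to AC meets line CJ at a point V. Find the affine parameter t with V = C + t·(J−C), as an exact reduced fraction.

t = 3/2

Set N = (0, 0), J = (1, 0), C = (0, 1), A = (2, 5); any affine frame gives the same invariant.
1. B is the midpoint of NJ ⇒ B = (1/2, 0)
2. D lies on line NB with ND:DB = 4:(-3) ⇒ D = (2, 0)
3. S lies on line JD with JS:SD = 3:1 ⇒ S = (7/4, 0)
through S parallel to AC: direction (-2, -4); meets CJ at V = (3/2, -1/2)
V = C + t·(J−C) with t = 3/2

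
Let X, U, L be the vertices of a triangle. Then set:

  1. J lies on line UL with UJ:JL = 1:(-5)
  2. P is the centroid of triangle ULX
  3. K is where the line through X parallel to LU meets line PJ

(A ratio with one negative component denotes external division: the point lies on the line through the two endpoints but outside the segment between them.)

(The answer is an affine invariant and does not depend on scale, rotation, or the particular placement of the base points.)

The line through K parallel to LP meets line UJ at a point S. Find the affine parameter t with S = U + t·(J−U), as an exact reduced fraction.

Assign X = (0, 0), U = (1, 0), L = (0, 1) — the answer is frame-independent, so this choice is without loss of generality.
1. J lies on line UL with UJ:JL = 1:(-5) ⇒ J = (5/4, -1/4)
2. P is the centroid of triangle ULX ⇒ P = (1/3, 1/3)
3. K is where the line through X parallel to LU meets line PJ ⇒ K = (-3/2, 3/2)
through K parallel to LP: direction (1/3, -2/3); meets UJ at S = (-5/2, 7/2)
S = U + t·(J−U) with t = -14

t = -14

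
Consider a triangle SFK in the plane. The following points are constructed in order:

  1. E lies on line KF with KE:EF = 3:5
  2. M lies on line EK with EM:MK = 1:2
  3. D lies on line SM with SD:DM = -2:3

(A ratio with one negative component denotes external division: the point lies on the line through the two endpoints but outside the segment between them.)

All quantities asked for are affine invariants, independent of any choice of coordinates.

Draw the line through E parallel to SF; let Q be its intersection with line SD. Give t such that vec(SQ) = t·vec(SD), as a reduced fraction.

Choose coordinates S = (0, 0), F = (1, 0), K = (0, 1).
1. E lies on line KF with KE:EF = 3:5 ⇒ E = (3/8, 5/8)
2. M lies on line EK with EM:MK = 1:2 ⇒ M = (1/4, 3/4)
3. D lies on line SM with SD:DM = -2:3 ⇒ D = (-1/2, -3/2)
through E parallel to SF: direction (1, 0); meets SD at Q = (5/24, 5/8)
Q = S + t·(D−S) with t = -5/12

t = -5/12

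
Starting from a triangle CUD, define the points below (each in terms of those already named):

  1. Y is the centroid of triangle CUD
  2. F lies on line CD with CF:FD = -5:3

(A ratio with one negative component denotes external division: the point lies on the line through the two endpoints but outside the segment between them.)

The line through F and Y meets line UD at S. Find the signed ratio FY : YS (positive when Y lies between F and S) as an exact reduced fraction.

Set C = (0, 0), U = (1, 0), D = (0, 1); any affine frame gives the same invariant.
1. Y is the centroid of triangle CUD ⇒ Y = (1/3, 1/3)
2. F lies on line CD with CF:FD = -5:3 ⇒ F = (0, 5/2)
line FY meets UD at S = (3/11, 8/11)
Y = F + t·(S−F) with t = 11/9, so FY:YS = 11/9:-2/9

FY:YS = -11/2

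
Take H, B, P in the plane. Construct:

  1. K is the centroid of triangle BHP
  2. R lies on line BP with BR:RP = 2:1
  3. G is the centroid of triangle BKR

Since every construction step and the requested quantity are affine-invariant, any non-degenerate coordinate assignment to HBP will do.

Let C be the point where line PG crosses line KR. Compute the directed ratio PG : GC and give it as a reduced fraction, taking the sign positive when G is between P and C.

PG:GC = -5/2

Assign H = (0, 0), B = (1, 0), P = (0, 1) — the answer is frame-independent, so this choice is without loss of generality.
1. K is the centroid of triangle BHP ⇒ K = (1/3, 1/3)
2. R lies on line BP with BR:RP = 2:1 ⇒ R = (1/3, 2/3)
3. G is the centroid of triangle BKR ⇒ G = (5/9, 1/3)
line PG meets KR at C = (1/3, 3/5)
G = P + t·(C−P) with t = 5/3, so PG:GC = 5/3:-2/3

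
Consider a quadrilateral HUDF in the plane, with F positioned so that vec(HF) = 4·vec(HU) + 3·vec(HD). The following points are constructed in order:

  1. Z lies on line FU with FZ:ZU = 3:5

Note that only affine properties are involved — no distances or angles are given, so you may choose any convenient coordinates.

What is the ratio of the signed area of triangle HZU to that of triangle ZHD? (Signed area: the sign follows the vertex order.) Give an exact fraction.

[HZU]:[ZHD] = 15/23

Assign H = (0, 0), U = (1, 0), D = (0, 1), F = (4, 3) — the answer is frame-independent, so this choice is without loss of generality.
1. Z lies on line FU with FZ:ZU = 3:5 ⇒ Z = (23/8, 15/8)
2·[HZU] = -15/8, 2·[ZHD] = -23/8
[HZU]:[ZHD] = -15/8:-23/8 = 15/23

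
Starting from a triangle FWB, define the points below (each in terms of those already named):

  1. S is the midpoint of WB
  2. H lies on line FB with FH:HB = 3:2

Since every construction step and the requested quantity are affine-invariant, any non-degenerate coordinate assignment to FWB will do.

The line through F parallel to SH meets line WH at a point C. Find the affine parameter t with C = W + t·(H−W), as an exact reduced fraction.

t = -1/2

Work in coordinates with F = (0, 0), W = (1, 0), B = (0, 1).
1. S is the midpoint of WB ⇒ S = (1/2, 1/2)
2. H lies on line FB with FH:HB = 3:2 ⇒ H = (0, 3/5)
through F parallel to SH: direction (-1/2, 1/10); meets WH at C = (3/2, -3/10)
C = W + t·(H−W) with t = -1/2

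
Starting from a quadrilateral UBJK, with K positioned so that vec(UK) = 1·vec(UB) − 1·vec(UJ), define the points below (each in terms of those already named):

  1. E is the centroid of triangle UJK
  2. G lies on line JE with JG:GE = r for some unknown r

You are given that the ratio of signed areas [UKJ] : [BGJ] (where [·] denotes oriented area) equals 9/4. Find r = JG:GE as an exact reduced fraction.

r = -2/5

Assign U = (0, 0), B = (1, 0), J = (0, 1), K = (1, -1) — the answer is frame-independent, so this choice is without loss of generality.
1. E is the centroid of triangle UJK ⇒ E = (1/3, 0)
2. With JG:GE = r, write λ = r/(r+1) so G = J + λ·(E−J); G is affine-linear in λ
Every point depending on G is an affine combination of G and λ-independent points, so each such coordinate is linear in λ; the λ² term in each signed area is a multiple of (E−J)×(E−J) = 0, so 2·[UKJ] and 2·[BGJ] are each linear in λ. Evaluating at λ=0 and λ=1:
  2·[UKJ] = 1,   2·[BGJ] = -2/3·λ
So [UKJ]:[BGJ] = (1) / (-2/3·λ). Setting this equal to 9/4:
  1 = 9/4·(-2/3·λ)  ⇒  λ = -2/3
Then r = λ/(1−λ) = (-2/3)/(5/3) = -2/5. Check: with r = -2/5, G = (-2/9, 5/3) and [UKJ]:[BGJ] = 9/4 as required.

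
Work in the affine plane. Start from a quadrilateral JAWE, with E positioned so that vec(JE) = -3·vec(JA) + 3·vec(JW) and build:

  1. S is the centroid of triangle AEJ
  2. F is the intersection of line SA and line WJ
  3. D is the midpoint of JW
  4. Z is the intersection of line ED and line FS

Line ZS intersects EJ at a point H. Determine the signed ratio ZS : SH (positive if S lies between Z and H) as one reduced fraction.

ZS:SH = 2/7

Assign J = (0, 0), A = (1, 0), W = (0, 1), E = (-3, 3) — the answer is frame-independent, so this choice is without loss of generality.
1. S is the centroid of triangle AEJ ⇒ S = (-2/3, 1)
2. F is the intersection of line SA and line WJ ⇒ F = (0, 3/5)
3. D is the midpoint of JW ⇒ D = (0, 1/2)
4. Z is the intersection of line ED and line FS ⇒ Z = (-3/7, 6/7)
line ZS meets EJ at H = (-3/2, 3/2)
S = Z + t·(H−Z) with t = 2/9, so ZS:SH = 2/9:7/9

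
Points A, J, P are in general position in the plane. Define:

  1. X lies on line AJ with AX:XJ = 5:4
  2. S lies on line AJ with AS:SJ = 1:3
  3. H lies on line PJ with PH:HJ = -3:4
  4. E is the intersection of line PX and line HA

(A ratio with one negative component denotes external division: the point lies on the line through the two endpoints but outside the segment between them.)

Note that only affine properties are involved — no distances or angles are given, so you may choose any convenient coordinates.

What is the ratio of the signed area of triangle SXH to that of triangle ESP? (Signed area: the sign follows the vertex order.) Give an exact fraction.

[SXH]:[ESP] = -28/27

Work in coordinates with A = (0, 0), J = (1, 0), P = (0, 1).
1. X lies on line AJ with AX:XJ = 5:4 ⇒ X = (5/9, 0)
2. S lies on line AJ with AS:SJ = 1:3 ⇒ S = (1/4, 0)
3. H lies on line PJ with PH:HJ = -3:4 ⇒ H = (-3, 4)
4. E is the intersection of line PX and line HA ⇒ E = (15/7, -20/7)
2·[SXH] = 11/9, 2·[ESP] = -33/28
[SXH]:[ESP] = 11/9:-33/28 = -28/27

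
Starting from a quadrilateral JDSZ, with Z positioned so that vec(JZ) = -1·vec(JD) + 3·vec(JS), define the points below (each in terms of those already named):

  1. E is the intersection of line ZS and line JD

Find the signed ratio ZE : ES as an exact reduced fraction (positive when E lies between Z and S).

Assign J = (0, 0), D = (1, 0), S = (0, 1), Z = (-1, 3) — the answer is frame-independent, so this choice is without loss of generality.
1. E is the intersection of line ZS and line JD ⇒ E = (1/2, 0)
E = Z + t·(S−Z) with t = 3/2, so ZE:ES = t:(1−t) = 3/2:-1/2

ZE:ES = -3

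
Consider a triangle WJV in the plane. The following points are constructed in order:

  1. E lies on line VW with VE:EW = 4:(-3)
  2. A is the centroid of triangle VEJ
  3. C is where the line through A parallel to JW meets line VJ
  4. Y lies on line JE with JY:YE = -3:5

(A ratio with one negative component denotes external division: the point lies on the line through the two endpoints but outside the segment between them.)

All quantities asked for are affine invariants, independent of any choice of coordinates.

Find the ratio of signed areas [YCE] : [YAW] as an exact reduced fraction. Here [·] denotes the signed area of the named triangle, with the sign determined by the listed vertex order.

Choose coordinates W = (0, 0), J = (1, 0), V = (0, 1).
1. E lies on line VW with VE:EW = 4:(-3) ⇒ E = (0, -3)
2. A is the centroid of triangle VEJ ⇒ A = (1/3, -2/3)
3. C is where the line through A parallel to JW meets line VJ ⇒ C = (5/3, -2/3)
4. Y lies on line JE with JY:YE = -3:5 ⇒ Y = (5/2, 9/2)
2·[YCE] = -20/3, 2·[YAW] = -19/6
[YCE]:[YAW] = -20/3:-19/6 = 40/19

[YCE]:[YAW] = 40/19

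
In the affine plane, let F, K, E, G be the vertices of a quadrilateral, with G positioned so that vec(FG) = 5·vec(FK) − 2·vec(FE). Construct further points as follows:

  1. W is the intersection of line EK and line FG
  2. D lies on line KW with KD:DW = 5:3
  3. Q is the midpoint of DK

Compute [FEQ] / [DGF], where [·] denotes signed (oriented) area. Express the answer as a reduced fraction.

[FEQ]:[DGF] = 29/18

Set F = (0, 0), K = (1, 0), E = (0, 1), G = (5, -2); any affine frame gives the same invariant.
1. W is the intersection of line EK and line FG ⇒ W = (5/3, -2/3)
2. D lies on line KW with KD:DW = 5:3 ⇒ D = (17/12, -5/12)
3. Q is the midpoint of DK ⇒ Q = (29/24, -5/24)
2·[FEQ] = -29/24, 2·[DGF] = -3/4
[FEQ]:[DGF] = -29/24:-3/4 = 29/18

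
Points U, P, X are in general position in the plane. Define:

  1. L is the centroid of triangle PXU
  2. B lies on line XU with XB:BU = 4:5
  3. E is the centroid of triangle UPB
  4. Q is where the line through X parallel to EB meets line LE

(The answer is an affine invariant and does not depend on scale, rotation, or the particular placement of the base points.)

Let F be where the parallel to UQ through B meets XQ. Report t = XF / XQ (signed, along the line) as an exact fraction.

t = 4/9

Assign U = (0, 0), P = (1, 0), X = (0, 1) — the answer is frame-independent, so this choice is without loss of generality.
1. L is the centroid of triangle PXU ⇒ L = (1/3, 1/3)
2. B lies on line XU with XB:BU = 4:5 ⇒ B = (0, 5/9)
3. E is the centroid of triangle UPB ⇒ E = (1/3, 5/27)
4. Q is where the line through X parallel to EB meets line LE ⇒ Q = (1/3, 17/27)
through B parallel to UQ: direction (1/3, 17/27); meets XQ at F = (4/27, 203/243)
F = X + t·(Q−X) with t = 4/9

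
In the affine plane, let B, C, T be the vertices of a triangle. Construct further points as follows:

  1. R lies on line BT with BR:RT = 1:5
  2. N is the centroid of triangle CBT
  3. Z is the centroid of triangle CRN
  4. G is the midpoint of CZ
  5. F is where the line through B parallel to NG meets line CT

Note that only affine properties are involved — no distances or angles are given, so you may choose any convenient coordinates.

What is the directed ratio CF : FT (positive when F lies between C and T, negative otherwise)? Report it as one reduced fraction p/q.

CF:FT = -9/14

Work in coordinates with B = (0, 0), C = (1, 0), T = (0, 1).
1. R lies on line BT with BR:RT = 1:5 ⇒ R = (0, 1/6)
2. N is the centroid of triangle CBT ⇒ N = (1/3, 1/3)
3. Z is the centroid of triangle CRN ⇒ Z = (4/9, 1/6)
4. G is the midpoint of CZ ⇒ G = (13/18, 1/12)
5. F is where the line through B parallel to NG meets line CT ⇒ F = (14/5, -9/5)
F = C + t·(T−C) with t = -9/5, so CF:FT = t:(1−t) = -9/5:14/5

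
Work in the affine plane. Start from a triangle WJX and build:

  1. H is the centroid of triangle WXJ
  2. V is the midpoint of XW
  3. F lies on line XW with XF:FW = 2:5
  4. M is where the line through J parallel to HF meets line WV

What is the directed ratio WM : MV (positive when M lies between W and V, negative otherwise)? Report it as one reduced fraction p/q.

WM:MV = -16/9

Choose coordinates W = (0, 0), J = (1, 0), X = (0, 1).
1. H is the centroid of triangle WXJ ⇒ H = (1/3, 1/3)
2. V is the midpoint of XW ⇒ V = (0, 1/2)
3. F lies on line XW with XF:FW = 2:5 ⇒ F = (0, 5/7)
4. M is where the line through J parallel to HF meets line WV ⇒ M = (0, 8/7)
M = W + t·(V−W) with t = 16/7, so WM:MV = t:(1−t) = 16/7:-9/7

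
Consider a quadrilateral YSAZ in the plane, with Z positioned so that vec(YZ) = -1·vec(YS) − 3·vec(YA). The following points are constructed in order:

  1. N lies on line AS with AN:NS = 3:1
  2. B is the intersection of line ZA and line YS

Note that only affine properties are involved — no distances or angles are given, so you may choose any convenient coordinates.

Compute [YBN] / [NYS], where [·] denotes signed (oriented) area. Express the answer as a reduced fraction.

[YBN]:[NYS] = -1/4

Assign Y = (0, 0), S = (1, 0), A = (0, 1), Z = (-1, -3) — the answer is frame-independent, so this choice is without loss of generality.
1. N lies on line AS with AN:NS = 3:1 ⇒ N = (3/4, 1/4)
2. B is the intersection of line ZA and line YS ⇒ B = (-1/4, 0)
2·[YBN] = -1/16, 2·[NYS] = 1/4
[YBN]:[NYS] = -1/16:1/4 = -1/4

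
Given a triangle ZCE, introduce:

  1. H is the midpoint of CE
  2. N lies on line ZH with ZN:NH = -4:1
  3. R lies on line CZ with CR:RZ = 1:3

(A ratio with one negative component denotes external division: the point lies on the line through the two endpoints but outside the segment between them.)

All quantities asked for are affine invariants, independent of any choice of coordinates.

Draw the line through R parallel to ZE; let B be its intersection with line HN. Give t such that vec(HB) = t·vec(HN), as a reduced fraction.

t = 3/2

Work in coordinates with Z = (0, 0), C = (1, 0), E = (0, 1).
1. H is the midpoint of CE ⇒ H = (1/2, 1/2)
2. N lies on line ZH with ZN:NH = -4:1 ⇒ N = (2/3, 2/3)
3. R lies on line CZ with CR:RZ = 1:3 ⇒ R = (3/4, 0)
through R parallel to ZE: direction (0, 1); meets HN at B = (3/4, 3/4)
B = H + t·(N−H) with t = 3/2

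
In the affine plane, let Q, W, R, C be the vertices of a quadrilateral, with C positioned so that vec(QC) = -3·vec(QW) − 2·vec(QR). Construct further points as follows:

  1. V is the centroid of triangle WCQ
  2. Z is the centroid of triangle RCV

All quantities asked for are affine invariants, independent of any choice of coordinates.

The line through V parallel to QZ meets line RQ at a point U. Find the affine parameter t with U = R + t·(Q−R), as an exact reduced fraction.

t = 15/11

Set Q = (0, 0), W = (1, 0), R = (0, 1), C = (-3, -2); any affine frame gives the same invariant.
1. V is the centroid of triangle WCQ ⇒ V = (-2/3, -2/3)
2. Z is the centroid of triangle RCV ⇒ Z = (-11/9, -5/9)
through V parallel to QZ: direction (-11/9, -5/9); meets RQ at U = (0, -4/11)
U = R + t·(Q−R) with t = 15/11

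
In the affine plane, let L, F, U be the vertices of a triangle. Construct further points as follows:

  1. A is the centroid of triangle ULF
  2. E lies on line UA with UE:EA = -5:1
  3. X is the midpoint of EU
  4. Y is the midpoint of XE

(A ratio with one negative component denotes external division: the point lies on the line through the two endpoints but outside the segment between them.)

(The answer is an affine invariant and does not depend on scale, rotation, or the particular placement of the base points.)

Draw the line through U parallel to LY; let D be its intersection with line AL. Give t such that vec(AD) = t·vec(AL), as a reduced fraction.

Assign L = (0, 0), F = (1, 0), U = (0, 1) — the answer is frame-independent, so this choice is without loss of generality.
1. A is the centroid of triangle ULF ⇒ A = (1/3, 1/3)
2. E lies on line UA with UE:EA = -5:1 ⇒ E = (5/12, 1/6)
3. X is the midpoint of EU ⇒ X = (5/24, 7/12)
4. Y is the midpoint of XE ⇒ Y = (5/16, 3/8)
through U parallel to LY: direction (5/16, 3/8); meets AL at D = (-5, -5)
D = A + t·(L−A) with t = 16

t = 16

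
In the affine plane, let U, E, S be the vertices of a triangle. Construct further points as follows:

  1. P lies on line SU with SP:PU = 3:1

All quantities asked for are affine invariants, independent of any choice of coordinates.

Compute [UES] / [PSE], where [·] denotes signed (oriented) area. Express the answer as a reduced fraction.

Set U = (0, 0), E = (1, 0), S = (0, 1); any affine frame gives the same invariant.
1. P lies on line SU with SP:PU = 3:1 ⇒ P = (0, 1/4)
2·[UES] = 1, 2·[PSE] = -3/4
[UES]:[PSE] = 1:-3/4 = -4/3

[UES]:[PSE] = -4/3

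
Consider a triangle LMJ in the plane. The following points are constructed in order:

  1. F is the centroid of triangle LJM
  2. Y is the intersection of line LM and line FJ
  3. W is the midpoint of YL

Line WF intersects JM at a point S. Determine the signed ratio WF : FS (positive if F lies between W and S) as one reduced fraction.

WF:FS = 5/4

Choose coordinates L = (0, 0), M = (1, 0), J = (0, 1).
1. F is the centroid of triangle LJM ⇒ F = (1/3, 1/3)
2. Y is the intersection of line LM and line FJ ⇒ Y = (1/2, 0)
3. W is the midpoint of YL ⇒ W = (1/4, 0)
line WF meets JM at S = (2/5, 3/5)
F = W + t·(S−W) with t = 5/9, so WF:FS = 5/9:4/9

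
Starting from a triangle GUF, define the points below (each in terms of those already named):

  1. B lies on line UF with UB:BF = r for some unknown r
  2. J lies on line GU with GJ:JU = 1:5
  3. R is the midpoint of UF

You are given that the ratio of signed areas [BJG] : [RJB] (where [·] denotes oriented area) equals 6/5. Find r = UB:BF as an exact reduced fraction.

Work in coordinates with G = (0, 0), U = (1, 0), F = (0, 1).
1. With UB:BF = r, write λ = r/(r+1) so B = U + λ·(F−U); B is affine-linear in λ
2. J lies on line GU with GJ:JU = 1:5 ⇒ J = (1/6, 0)
3. R is the midpoint of UF ⇒ R = (1/2, 1/2)
Every point depending on B is an affine combination of B and λ-independent points, so each such coordinate is linear in λ; the λ² term in each signed area is a multiple of (F−U)×(F−U) = 0, so 2·[BJG] and 2·[RJB] are each linear in λ. Evaluating at λ=0 and λ=1:
  2·[BJG] = -1/6·λ,   2·[RJB] = -5/6·λ + 5/12
So [BJG]:[RJB] = (-1/6·λ) / (-5/6·λ + 5/12). Setting this equal to 6/5:
  -1/6·λ = 6/5·(-5/6·λ + 5/12)  ⇒  λ = 3/5
Then r = λ/(1−λ) = (3/5)/(2/5) = 3/2. Check: with r = 3/2, B = (2/5, 3/5) and [BJG]:[RJB] = 6/5 as required.

r = 3/2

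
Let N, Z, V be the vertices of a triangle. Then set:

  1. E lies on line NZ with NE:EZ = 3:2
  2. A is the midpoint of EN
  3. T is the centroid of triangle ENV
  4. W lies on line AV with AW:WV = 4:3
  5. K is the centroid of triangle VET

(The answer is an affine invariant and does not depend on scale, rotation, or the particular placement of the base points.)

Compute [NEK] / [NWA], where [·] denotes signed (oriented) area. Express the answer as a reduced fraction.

Set N = (0, 0), Z = (1, 0), V = (0, 1); any affine frame gives the same invariant.
1. E lies on line NZ with NE:EZ = 3:2 ⇒ E = (3/5, 0)
2. A is the midpoint of EN ⇒ A = (3/10, 0)
3. T is the centroid of triangle ENV ⇒ T = (1/5, 1/3)
4. W lies on line AV with AW:WV = 4:3 ⇒ W = (9/70, 4/7)
5. K is the centroid of triangle VET ⇒ K = (4/15, 4/9)
2·[NEK] = 4/15, 2·[NWA] = -6/35
[NEK]:[NWA] = 4/15:-6/35 = -14/9

[NEK]:[NWA] = -14/9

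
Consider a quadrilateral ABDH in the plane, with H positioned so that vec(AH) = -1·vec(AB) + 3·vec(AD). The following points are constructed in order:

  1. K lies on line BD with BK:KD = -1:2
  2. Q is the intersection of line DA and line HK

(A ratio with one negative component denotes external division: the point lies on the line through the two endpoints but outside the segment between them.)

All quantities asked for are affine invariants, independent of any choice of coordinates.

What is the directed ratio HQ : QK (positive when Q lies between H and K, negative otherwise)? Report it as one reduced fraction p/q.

Set A = (0, 0), B = (1, 0), D = (0, 1), H = (-1, 3); any affine frame gives the same invariant.
1. K lies on line BD with BK:KD = -1:2 ⇒ K = (2, -1)
2. Q is the intersection of line DA and line HK ⇒ Q = (0, 5/3)
Q = H + t·(K−H) with t = 1/3, so HQ:QK = t:(1−t) = 1/3:2/3

HQ:QK = 1/2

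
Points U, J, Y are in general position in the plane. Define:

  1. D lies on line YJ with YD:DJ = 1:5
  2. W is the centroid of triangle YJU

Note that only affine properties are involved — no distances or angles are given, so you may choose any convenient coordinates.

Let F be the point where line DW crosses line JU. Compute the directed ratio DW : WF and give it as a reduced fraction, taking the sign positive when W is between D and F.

DW:WF = 3/2

Assign U = (0, 0), J = (1, 0), Y = (0, 1) — the answer is frame-independent, so this choice is without loss of generality.
1. D lies on line YJ with YD:DJ = 1:5 ⇒ D = (1/6, 5/6)
2. W is the centroid of triangle YJU ⇒ W = (1/3, 1/3)
line DW meets JU at F = (4/9, 0)
W = D + t·(F−D) with t = 3/5, so DW:WF = 3/5:2/5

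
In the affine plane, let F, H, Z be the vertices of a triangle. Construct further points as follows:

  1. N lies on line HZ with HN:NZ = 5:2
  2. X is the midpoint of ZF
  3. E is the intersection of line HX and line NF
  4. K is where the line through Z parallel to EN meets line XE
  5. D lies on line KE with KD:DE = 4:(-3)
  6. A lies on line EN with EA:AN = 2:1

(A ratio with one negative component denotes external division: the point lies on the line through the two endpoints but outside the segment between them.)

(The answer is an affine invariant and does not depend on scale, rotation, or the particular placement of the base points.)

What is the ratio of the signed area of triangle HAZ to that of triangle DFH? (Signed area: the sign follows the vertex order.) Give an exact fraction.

Choose coordinates F = (0, 0), H = (1, 0), Z = (0, 1).
1. N lies on line HZ with HN:NZ = 5:2 ⇒ N = (2/7, 5/7)
2. X is the midpoint of ZF ⇒ X = (0, 1/2)
3. E is the intersection of line HX and line NF ⇒ E = (1/6, 5/12)
4. K is where the line through Z parallel to EN meets line XE ⇒ K = (-1/6, 7/12)
5. D lies on line KE with KD:DE = 4:(-3) ⇒ D = (7/6, -1/12)
6. A lies on line EN with EA:AN = 2:1 ⇒ A = (31/126, 155/252)
2·[HAZ] = -5/36, 2·[DFH] = -1/12
[HAZ]:[DFH] = -5/36:-1/12 = 5/3

[HAZ]:[DFH] = 5/3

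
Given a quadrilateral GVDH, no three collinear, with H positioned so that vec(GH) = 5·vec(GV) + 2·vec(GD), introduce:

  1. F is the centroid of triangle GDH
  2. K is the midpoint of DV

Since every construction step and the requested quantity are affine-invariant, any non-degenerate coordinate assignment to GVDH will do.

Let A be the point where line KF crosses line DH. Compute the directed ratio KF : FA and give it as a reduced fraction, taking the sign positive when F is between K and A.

Assign G = (0, 0), V = (1, 0), D = (0, 1), H = (5, 2) — the answer is frame-independent, so this choice is without loss of generality.
1. F is the centroid of triangle GDH ⇒ F = (5/3, 1)
2. K is the midpoint of DV ⇒ K = (1/2, 1/2)
line KF meets DH at A = (25/8, 13/8)
F = K + t·(A−K) with t = 4/9, so KF:FA = 4/9:5/9

KF:FA = 4/5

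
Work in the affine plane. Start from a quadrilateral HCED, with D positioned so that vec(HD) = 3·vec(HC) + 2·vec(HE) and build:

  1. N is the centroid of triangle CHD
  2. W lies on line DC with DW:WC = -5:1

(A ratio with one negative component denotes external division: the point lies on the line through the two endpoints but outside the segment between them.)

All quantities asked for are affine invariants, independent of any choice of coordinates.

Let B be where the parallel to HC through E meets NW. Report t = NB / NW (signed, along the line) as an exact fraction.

Assign H = (0, 0), C = (1, 0), E = (0, 1), D = (3, 2) — the answer is frame-independent, so this choice is without loss of generality.
1. N is the centroid of triangle CHD ⇒ N = (4/3, 2/3)
2. W lies on line DC with DW:WC = -5:1 ⇒ W = (1/2, -1/2)
through E parallel to HC: direction (1, 0); meets NW at B = (11/7, 1)
B = N + t·(W−N) with t = -2/7

t = -2/7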